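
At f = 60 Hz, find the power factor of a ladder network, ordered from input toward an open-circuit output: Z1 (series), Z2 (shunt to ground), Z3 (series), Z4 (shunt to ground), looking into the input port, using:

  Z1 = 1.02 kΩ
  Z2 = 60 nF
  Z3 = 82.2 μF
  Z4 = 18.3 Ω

Step 1 — Angular frequency: ω = 2π·f = 2π·60 = 377 rad/s.
Step 2 — Component impedances:
  Z1: Z = R = 1020 Ω
  Z2: Z = 1/(jωC) = -j/(ω·C) = 0 - j4.421e+04 Ω
  Z3: Z = 1/(jωC) = -j/(ω·C) = 0 - j32.27 Ω
  Z4: Z = R = 18.3 Ω
Step 3 — Ladder network (open output): work backward from the far end, alternating series and parallel combinations. Z_in = 1038 - j32.25 Ω = 1039∠-1.8° Ω.
Step 4 — Power factor: PF = cos(φ) = Re(Z)/|Z| = 1038.3/1038.8 = 0.9995.
Step 5 — Type: Im(Z) = -32.25 ⇒ leading (phase φ = -1.8°).

PF = 0.9995 (leading, φ = -1.8°)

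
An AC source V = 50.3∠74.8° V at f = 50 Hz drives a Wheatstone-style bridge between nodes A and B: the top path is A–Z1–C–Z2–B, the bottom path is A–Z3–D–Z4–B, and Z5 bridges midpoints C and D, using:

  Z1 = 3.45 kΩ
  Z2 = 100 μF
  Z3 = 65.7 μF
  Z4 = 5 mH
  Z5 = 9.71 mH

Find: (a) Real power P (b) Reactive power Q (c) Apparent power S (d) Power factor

Step 1 — Angular frequency: ω = 2π·f = 2π·50 = 314.2 rad/s.
Step 2 — Component impedances:
  Z1: Z = R = 3450 Ω
  Z2: Z = 1/(jωC) = -j/(ω·C) = 0 - j31.83 Ω
  Z3: Z = 1/(jωC) = -j/(ω·C) = 0 - j48.45 Ω
  Z4: Z = jωL = j·314.2·0.005 = 0 + j1.571 Ω
  Z5: Z = jωL = j·314.2·0.00971 = 0 + j3.05 Ω
Step 3 — Bridge requires nodal analysis (the Z5 bridge couples midpoints C and D, so the two paths cannot be reduced to a simple series/parallel combination). Setting node B to ground and injecting 1 A at node A, the 3-node admittance system at A, C, D solves to V_A = Z_AB = 0.6852 - j46.78 Ω = 46.78∠-89.2° Ω.
Step 4 — Source phasor: V = 50.3∠74.8° V = 13.19 + j48.54 V.
Step 5 — Current: I = V / Z = -1.033 + j0.2971 A = 1.075∠164.0° A.
Step 6 — Complex power: S = V·I* = 0.7921 - j54.07 VA.
Step 7 — Real power: P = Re(S) = 0.7921 W.
Step 8 — Reactive power: Q = Im(S) = -54.07 VAR.
Step 9 — Apparent power: |S| = 54.08 VA.
Step 10 — Power factor: PF = P/|S| = 0.01465 (leading).

(a) P = 0.7921 W  (b) Q = -54.07 VAR  (c) S = 54.08 VA  (d) PF = 0.01465 (leading)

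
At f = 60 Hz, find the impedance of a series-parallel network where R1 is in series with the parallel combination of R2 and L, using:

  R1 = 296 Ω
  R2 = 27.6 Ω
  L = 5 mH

Step 1 — Angular frequency: ω = 2π·f = 2π·60 = 377 rad/s.
Step 2 — Component impedances:
  R1: Z = R = 296 Ω
  R2: Z = R = 27.6 Ω
  L: Z = jωL = j·377·0.005 = 0 + j1.885 Ω
Step 3 — Parallel branch: R2 || L = 1/(1/R2 + 1/L) = 0.1281 + j1.876 Ω.
Step 4 — Series with R1: Z_total = R1 + (R2 || L) = 296.1 + j1.876 Ω = 296.1∠0.4° Ω.

Z = 296.1 + j1.876 Ω = 296.1∠0.4° Ω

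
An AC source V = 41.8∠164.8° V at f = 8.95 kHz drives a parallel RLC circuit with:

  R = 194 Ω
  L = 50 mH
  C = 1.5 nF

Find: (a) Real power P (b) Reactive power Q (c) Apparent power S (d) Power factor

Step 1 — Angular frequency: ω = 2π·f = 2π·8950 = 5.623e+04 rad/s.
Step 2 — Component impedances:
  R: Z = R = 194 Ω
  L: Z = jωL = j·5.623e+04·0.05 = 0 + j2812 Ω
  C: Z = 1/(jωC) = -j/(ω·C) = 0 - j1.186e+04 Ω
Step 3 — Parallel combination: 1/Z_total = 1/R + 1/L + 1/C; Z_total = 193.5 + j10.18 Ω = 193.7∠3.0° Ω.
Step 4 — Source phasor: V = 41.8∠164.8° V = -40.34 + j10.96 V.
Step 5 — Current: I = V / Z = -0.205 + j0.06744 A = 0.2158∠161.8° A.
Step 6 — Complex power: S = V·I* = 9.006 + j0.474 VA.
Step 7 — Real power: P = Re(S) = 9.006 W.
Step 8 — Reactive power: Q = Im(S) = 0.474 VAR.
Step 9 — Apparent power: |S| = 9.019 VA.
Step 10 — Power factor: PF = P/|S| = 0.9986 (lagging).

(a) P = 9.006 W  (b) Q = 0.474 VAR  (c) S = 9.019 VA  (d) PF = 0.9986 (lagging)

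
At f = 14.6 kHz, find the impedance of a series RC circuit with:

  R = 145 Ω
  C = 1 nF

Step 1 — Angular frequency: ω = 2π·f = 2π·1.46e+04 = 9.173e+04 rad/s.
Step 2 — Component impedances:
  R: Z = R = 145 Ω
  C: Z = 1/(jωC) = -j/(ω·C) = 0 - j1.09e+04 Ω
Step 3 — Series combination: Z_total = R + C = 145 - j1.09e+04 Ω = 1.09e+04∠-89.2° Ω.

Z = 145 - j1.09e+04 Ω = 1.09e+04∠-89.2° Ω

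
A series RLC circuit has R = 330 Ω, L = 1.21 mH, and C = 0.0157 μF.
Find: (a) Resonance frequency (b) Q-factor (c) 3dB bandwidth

Step 1 — Resonance condition Im(Z)=0 gives ω₀ = 1/√(LC).
Step 2 — ω₀ = 1/√(0.00121·1.57e-08) = 2.294e+05 rad/s.
Step 3 — f₀ = ω₀/(2π) = 3.652e+04 Hz.
Step 4 — Series Q: Q = ω₀L/R = 2.294e+05·0.00121/330 = 0.8413.
Step 5 — 3dB bandwidth: Δω = ω₀/Q = 2.727e+05 rad/s; BW = Δω/(2π) = 4.341e+04 Hz.

(a) f₀ = 3.652e+04 Hz  (b) Q = 0.8413  (c) BW = 4.341e+04 Hz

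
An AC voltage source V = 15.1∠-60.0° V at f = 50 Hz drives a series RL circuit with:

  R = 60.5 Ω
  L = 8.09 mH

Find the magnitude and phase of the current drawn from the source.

Step 1 — Angular frequency: ω = 2π·f = 2π·50 = 314.2 rad/s.
Step 2 — Component impedances:
  R: Z = R = 60.5 Ω
  L: Z = jωL = j·314.2·0.00809 = 0 + j2.542 Ω
Step 3 — Series combination: Z_total = R + L = 60.5 + j2.542 Ω = 60.55∠2.4° Ω.
Step 4 — Source phasor: V = 15.1∠-60.0° V = 7.55 - j13.08 V.
Step 5 — Ohm's law: I = V / Z_total = (7.55 - j13.08) / (60.5 + j2.542) = 0.1155 - j0.221 A.
Step 6 — Convert to polar: |I| = 0.2494 A, ∠I = -62.4°.

I = 0.2494∠-62.4° A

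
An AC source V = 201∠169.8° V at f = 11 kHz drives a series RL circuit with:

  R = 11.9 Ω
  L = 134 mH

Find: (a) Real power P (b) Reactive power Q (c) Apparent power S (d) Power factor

Step 1 — Angular frequency: ω = 2π·f = 2π·1.1e+04 = 6.912e+04 rad/s.
Step 2 — Component impedances:
  R: Z = R = 11.9 Ω
  L: Z = jωL = j·6.912e+04·0.134 = 0 + j9261 Ω
Step 3 — Series combination: Z_total = R + L = 11.9 + j9261 Ω = 9261∠89.9° Ω.
Step 4 — Source phasor: V = 201∠169.8° V = -197.8 + j35.59 V.
Step 5 — Current: I = V / Z = 0.003816 + j0.02136 A = 0.0217∠79.9° A.
Step 6 — Complex power: S = V·I* = 0.005605 + j4.362 VA.
Step 7 — Real power: P = Re(S) = 0.005605 W.
Step 8 — Reactive power: Q = Im(S) = 4.362 VAR.
Step 9 — Apparent power: |S| = 4.362 VA.
Step 10 — Power factor: PF = P/|S| = 0.001285 (lagging).

(a) P = 0.005605 W  (b) Q = 4.362 VAR  (c) S = 4.362 VA  (d) PF = 0.001285 (lagging)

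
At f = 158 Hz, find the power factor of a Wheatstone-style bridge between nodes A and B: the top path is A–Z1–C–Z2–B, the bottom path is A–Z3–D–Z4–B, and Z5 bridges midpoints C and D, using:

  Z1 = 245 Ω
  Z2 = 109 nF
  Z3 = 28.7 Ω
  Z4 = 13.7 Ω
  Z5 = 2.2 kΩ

Step 1 — Angular frequency: ω = 2π·f = 2π·158 = 992.7 rad/s.
Step 2 — Component impedances:
  Z1: Z = R = 245 Ω
  Z2: Z = 1/(jωC) = -j/(ω·C) = 0 - j9241 Ω
  Z3: Z = R = 28.7 Ω
  Z4: Z = R = 13.7 Ω
  Z5: Z = R = 2200 Ω
Step 3 — Bridge requires nodal analysis (the Z5 bridge couples midpoints C and D, so the two paths cannot be reduced to a simple series/parallel combination). Setting node B to ground and injecting 1 A at node A, the 3-node admittance system at A, C, D solves to V_A = Z_AB = 42.06 - j0.1664 Ω = 42.06∠-0.2° Ω.
Step 4 — Power factor: PF = cos(φ) = Re(Z)/|Z| = 42.06/42.06 = 1.
Step 5 — Type: Im(Z) = -0.1664 ⇒ leading (phase φ = -0.2°).

PF = 1 (leading, φ = -0.2°)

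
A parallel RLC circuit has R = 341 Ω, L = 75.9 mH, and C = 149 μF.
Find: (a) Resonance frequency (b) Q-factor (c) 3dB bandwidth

Step 1 — Resonance: ω₀ = 1/√(LC) = 1/√(0.0759·0.000149) = 297.4 rad/s.
Step 2 — f₀ = ω₀/(2π) = 47.33 Hz.
Step 3 — Parallel Q: Q = R/(ω₀L) = 341/(297.4·0.0759) = 15.11.
Step 4 — Bandwidth: Δω = ω₀/Q = 19.68 rad/s; BW = Δω/(2π) = 3.132 Hz.

(a) f₀ = 47.33 Hz  (b) Q = 15.11  (c) BW = 3.132 Hz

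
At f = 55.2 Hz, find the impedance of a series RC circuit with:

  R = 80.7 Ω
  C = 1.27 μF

Step 1 — Angular frequency: ω = 2π·f = 2π·55.2 = 346.8 rad/s.
Step 2 — Component impedances:
  R: Z = R = 80.7 Ω
  C: Z = 1/(jωC) = -j/(ω·C) = 0 - j2270 Ω
Step 3 — Series combination: Z_total = R + C = 80.7 - j2270 Ω = 2272∠-88.0° Ω.

Z = 80.7 - j2270 Ω = 2272∠-88.0° Ω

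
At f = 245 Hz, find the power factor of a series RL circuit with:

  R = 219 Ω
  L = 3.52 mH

Step 1 — Angular frequency: ω = 2π·f = 2π·245 = 1539 rad/s.
Step 2 — Component impedances:
  R: Z = R = 219 Ω
  L: Z = jωL = j·1539·0.00352 = 0 + j5.419 Ω
Step 3 — Series combination: Z_total = R + L = 219 + j5.419 Ω = 219.1∠1.4° Ω.
Step 4 — Power factor: PF = cos(φ) = Re(Z)/|Z| = 219/219.07 = 0.9997.
Step 5 — Type: Im(Z) = 5.419 ⇒ lagging (phase φ = 1.4°).

PF = 0.9997 (lagging, φ = 1.4°)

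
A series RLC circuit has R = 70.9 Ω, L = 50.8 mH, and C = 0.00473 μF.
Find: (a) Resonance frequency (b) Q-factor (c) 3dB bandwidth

Step 1 — Resonance: ω₀ = 1/√(LC) = 1/√(0.0508·4.73e-09) = 6.451e+04 rad/s.
Step 2 — f₀ = ω₀/(2π) = 1.027e+04 Hz.
Step 3 — Series Q: Q = ω₀L/R = 6.451e+04·0.0508/70.9 = 46.22.
Step 4 — Bandwidth: Δω = ω₀/Q = 1396 rad/s; BW = Δω/(2π) = 222.1 Hz.

(a) f₀ = 1.027e+04 Hz  (b) Q = 46.22  (c) BW = 222.1 Hz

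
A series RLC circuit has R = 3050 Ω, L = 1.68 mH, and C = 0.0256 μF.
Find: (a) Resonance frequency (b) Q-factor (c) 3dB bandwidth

Step 1 — Resonance: ω₀ = 1/√(LC) = 1/√(0.00168·2.56e-08) = 1.525e+05 rad/s.
Step 2 — f₀ = ω₀/(2π) = 2.427e+04 Hz.
Step 3 — Series Q: Q = ω₀L/R = 1.525e+05·0.00168/3050 = 0.08399.
Step 4 — Bandwidth: Δω = ω₀/Q = 1.815e+06 rad/s; BW = Δω/(2π) = 2.889e+05 Hz.

(a) f₀ = 2.427e+04 Hz  (b) Q = 0.08399  (c) BW = 2.889e+05 Hz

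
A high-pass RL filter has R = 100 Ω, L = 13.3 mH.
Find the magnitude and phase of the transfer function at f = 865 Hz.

Step 1 — Angular frequency: ω = 2π·865 = 5435 rad/s.
Step 2 — Transfer function: H(jω) = jωL/(R + jωL).
Step 3 — Numerator jωL = j·72.28; denominator R + jωL = 100 + j72.28.
Step 4 — H = 0.3432 + j0.4748.
Step 5 — Magnitude: |H| = 0.5858 (-4.6 dB); phase: φ = 54.1°.

|H| = 0.5858 (-4.6 dB), φ = 54.1°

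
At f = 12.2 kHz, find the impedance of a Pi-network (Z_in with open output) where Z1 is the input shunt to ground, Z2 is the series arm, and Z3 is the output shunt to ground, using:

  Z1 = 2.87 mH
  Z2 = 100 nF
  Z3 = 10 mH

Step 1 — Angular frequency: ω = 2π·f = 2π·1.22e+04 = 7.665e+04 rad/s.
Step 2 — Component impedances:
  Z1: Z = jωL = j·7.665e+04·0.00287 = 0 + j220 Ω
  Z2: Z = 1/(jωC) = -j/(ω·C) = 0 - j130.5 Ω
  Z3: Z = jωL = j·7.665e+04·0.01 = 0 + j766.5 Ω
Step 3 — With open output, the series arm Z2 and the output shunt Z3 appear in series to ground: Z2 + Z3 = 0 + j636.1 Ω.
Step 4 — Parallel with input shunt Z1: Z_in = Z1 || (Z2 + Z3) = 0 + j163.5 Ω = 163.5∠90.0° Ω.

Z = 0 + j163.5 Ω = 163.5∠90.0° Ω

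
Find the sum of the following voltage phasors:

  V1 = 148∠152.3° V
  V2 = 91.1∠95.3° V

Step 1 — Convert each phasor to rectangular form:
  V1 = 148·(cos(152.3°) + j·sin(152.3°)) = -131 + j68.8 V
  V2 = 91.1·(cos(95.3°) + j·sin(95.3°)) = -8.415 + j90.71 V
Step 2 — Sum components: V_total = -139.5 + j159.5 V.
Step 3 — Convert to polar: |V_total| = 211.9 V, ∠V_total = 131.2°.

V_total = 211.9∠131.2° V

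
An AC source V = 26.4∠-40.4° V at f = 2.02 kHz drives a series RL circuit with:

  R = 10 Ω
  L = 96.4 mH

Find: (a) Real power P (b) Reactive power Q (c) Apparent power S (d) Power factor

Step 1 — Angular frequency: ω = 2π·f = 2π·2020 = 1.269e+04 rad/s.
Step 2 — Component impedances:
  R: Z = R = 10 Ω
  L: Z = jωL = j·1.269e+04·0.0964 = 0 + j1224 Ω
Step 3 — Series combination: Z_total = R + L = 10 + j1224 Ω = 1224∠89.5° Ω.
Step 4 — Source phasor: V = 26.4∠-40.4° V = 20.1 - j17.11 V.
Step 5 — Current: I = V / Z = -0.01385 - j0.01655 A = 0.02158∠-129.9° A.
Step 6 — Complex power: S = V·I* = 0.004655 + j0.5696 VA.
Step 7 — Real power: P = Re(S) = 0.004655 W.
Step 8 — Reactive power: Q = Im(S) = 0.5696 VAR.
Step 9 — Apparent power: |S| = 0.5696 VA.
Step 10 — Power factor: PF = P/|S| = 0.008173 (lagging).

(a) P = 0.004655 W  (b) Q = 0.5696 VAR  (c) S = 0.5696 VA  (d) PF = 0.008173 (lagging)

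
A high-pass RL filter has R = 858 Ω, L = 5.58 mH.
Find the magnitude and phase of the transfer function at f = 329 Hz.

Step 1 — Angular frequency: ω = 2π·329 = 2067 rad/s.
Step 2 — Transfer function: H(jω) = jωL/(R + jωL).
Step 3 — Numerator jωL = j·11.53; denominator R + jωL = 858 + j11.53.
Step 4 — H = 0.0001807 + j0.01344.
Step 5 — Magnitude: |H| = 0.01344 (-37.4 dB); phase: φ = 89.2°.

|H| = 0.01344 (-37.4 dB), φ = 89.2°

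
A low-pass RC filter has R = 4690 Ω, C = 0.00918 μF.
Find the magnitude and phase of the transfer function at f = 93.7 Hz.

Step 1 — Angular frequency: ω = 2π·93.7 = 588.7 rad/s.
Step 2 — Transfer function: H(jω) = 1/(1 + jωRC).
Step 3 — Denominator: 1 + jωRC = 1 + j·588.7·4690·9.18e-09 = 1 + j0.02535.
Step 4 — H = 0.9994 - j0.02533.
Step 5 — Magnitude: |H| = 0.9997 (-0.0 dB); phase: φ = -1.5°.

|H| = 0.9997 (-0.0 dB), φ = -1.5°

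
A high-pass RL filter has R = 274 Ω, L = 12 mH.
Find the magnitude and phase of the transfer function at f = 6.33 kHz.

Step 1 — Angular frequency: ω = 2π·6330 = 3.977e+04 rad/s.
Step 2 — Transfer function: H(jω) = jωL/(R + jωL).
Step 3 — Numerator jωL = j·477.3; denominator R + jωL = 274 + j477.3.
Step 4 — H = 0.7521 + j0.4318.
Step 5 — Magnitude: |H| = 0.8672 (-1.2 dB); phase: φ = 29.9°.

|H| = 0.8672 (-1.2 dB), φ = 29.9°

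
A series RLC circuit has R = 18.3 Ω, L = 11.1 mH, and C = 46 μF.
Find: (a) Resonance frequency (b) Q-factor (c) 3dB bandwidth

Step 1 — Resonance: ω₀ = 1/√(LC) = 1/√(0.0111·4.6e-05) = 1399 rad/s.
Step 2 — f₀ = ω₀/(2π) = 222.7 Hz.
Step 3 — Series Q: Q = ω₀L/R = 1399·0.0111/18.3 = 0.8489.
Step 4 — Bandwidth: Δω = ω₀/Q = 1649 rad/s; BW = Δω/(2π) = 262.4 Hz.

(a) f₀ = 222.7 Hz  (b) Q = 0.8489  (c) BW = 262.4 Hz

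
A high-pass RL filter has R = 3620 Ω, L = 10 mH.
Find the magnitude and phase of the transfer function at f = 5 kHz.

Step 1 — Angular frequency: ω = 2π·5000 = 3.142e+04 rad/s.
Step 2 — Transfer function: H(jω) = jωL/(R + jωL).
Step 3 — Numerator jωL = j·314.2; denominator R + jωL = 3620 + j314.2.
Step 4 — H = 0.007475 + j0.08614.
Step 5 — Magnitude: |H| = 0.08646 (-21.3 dB); phase: φ = 85.0°.

|H| = 0.08646 (-21.3 dB), φ = 85.0°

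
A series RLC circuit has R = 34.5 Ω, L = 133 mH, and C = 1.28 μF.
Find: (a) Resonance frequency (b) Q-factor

Step 1 — Resonance condition Im(Z)=0 gives ω₀ = 1/√(LC).
Step 2 — ω₀ = 1/√(0.133·1.28e-06) = 2424 rad/s.
Step 3 — f₀ = ω₀/(2π) = 385.7 Hz.
Step 4 — Series Q: Q = ω₀L/R = 2424·0.133/34.5 = 9.343.

(a) f₀ = 385.7 Hz  (b) Q = 9.343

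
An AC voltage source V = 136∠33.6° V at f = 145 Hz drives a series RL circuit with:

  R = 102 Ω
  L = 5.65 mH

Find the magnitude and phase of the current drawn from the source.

Step 1 — Angular frequency: ω = 2π·f = 2π·145 = 911.1 rad/s.
Step 2 — Component impedances:
  R: Z = R = 102 Ω
  L: Z = jωL = j·911.1·0.00565 = 0 + j5.147 Ω
Step 3 — Series combination: Z_total = R + L = 102 + j5.147 Ω = 102.1∠2.9° Ω.
Step 4 — Source phasor: V = 136∠33.6° V = 113.3 + j75.26 V.
Step 5 — Ohm's law: I = V / Z_total = (113.3 + j75.26) / (102 + j5.147) = 1.145 + j0.6801 A.
Step 6 — Convert to polar: |I| = 1.332 A, ∠I = 30.7°.

I = 1.332∠30.7° A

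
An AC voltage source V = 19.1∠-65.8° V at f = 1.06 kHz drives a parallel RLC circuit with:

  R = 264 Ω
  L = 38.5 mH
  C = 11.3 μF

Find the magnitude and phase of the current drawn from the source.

Step 1 — Angular frequency: ω = 2π·f = 2π·1060 = 6660 rad/s.
Step 2 — Component impedances:
  R: Z = R = 264 Ω
  L: Z = jωL = j·6660·0.0385 = 0 + j256.4 Ω
  C: Z = 1/(jωC) = -j/(ω·C) = 0 - j13.29 Ω
Step 3 — Parallel combination: 1/Z_total = 1/R + 1/L + 1/C; Z_total = 0.7418 - j13.97 Ω = 13.99∠-87.0° Ω.
Step 4 — Source phasor: V = 19.1∠-65.8° V = 7.83 - j17.42 V.
Step 5 — Ohm's law: I = V / Z_total = (7.83 - j17.42) / (0.7418 - j13.97) = 1.273 + j0.4927 A.
Step 6 — Convert to polar: |I| = 1.365 A, ∠I = 21.2°.

I = 1.365∠21.2° A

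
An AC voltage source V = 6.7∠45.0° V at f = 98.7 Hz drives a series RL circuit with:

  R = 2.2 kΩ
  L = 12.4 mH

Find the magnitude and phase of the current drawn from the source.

Step 1 — Angular frequency: ω = 2π·f = 2π·98.7 = 620.2 rad/s.
Step 2 — Component impedances:
  R: Z = R = 2200 Ω
  L: Z = jωL = j·620.2·0.0124 = 0 + j7.69 Ω
Step 3 — Series combination: Z_total = R + L = 2200 + j7.69 Ω = 2200∠0.2° Ω.
Step 4 — Source phasor: V = 6.7∠45.0° V = 4.738 + j4.738 V.
Step 5 — Ohm's law: I = V / Z_total = (4.738 + j4.738) / (2200 + j7.69) = 0.002161 + j0.002146 A.
Step 6 — Convert to polar: |I| = 0.003045 A, ∠I = 44.8°.

I = 0.003045∠44.8° A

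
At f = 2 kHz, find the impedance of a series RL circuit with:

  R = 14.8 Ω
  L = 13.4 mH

Step 1 — Angular frequency: ω = 2π·f = 2π·2000 = 1.257e+04 rad/s.
Step 2 — Component impedances:
  R: Z = R = 14.8 Ω
  L: Z = jωL = j·1.257e+04·0.0134 = 0 + j168.4 Ω
Step 3 — Series combination: Z_total = R + L = 14.8 + j168.4 Ω = 169∠85.0° Ω.

Z = 14.8 + j168.4 Ω = 169∠85.0° Ω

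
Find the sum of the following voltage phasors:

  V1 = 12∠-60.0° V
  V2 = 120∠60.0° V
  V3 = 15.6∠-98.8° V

Step 1 — Convert each phasor to rectangular form:
  V1 = 12·(cos(-60.0°) + j·sin(-60.0°)) = 6 - j10.39 V
  V2 = 120·(cos(60.0°) + j·sin(60.0°)) = 60 + j103.9 V
  V3 = 15.6·(cos(-98.8°) + j·sin(-98.8°)) = -2.387 - j15.42 V
Step 2 — Sum components: V_total = 63.61 + j78.11 V.
Step 3 — Convert to polar: |V_total| = 100.7 V, ∠V_total = 50.8°.

V_total = 100.7∠50.8° V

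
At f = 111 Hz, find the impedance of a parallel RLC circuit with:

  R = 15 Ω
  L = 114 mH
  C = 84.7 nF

Step 1 — Angular frequency: ω = 2π·f = 2π·111 = 697.4 rad/s.
Step 2 — Component impedances:
  R: Z = R = 15 Ω
  L: Z = jωL = j·697.4·0.114 = 0 + j79.51 Ω
  C: Z = 1/(jωC) = -j/(ω·C) = 0 - j1.693e+04 Ω
Step 3 — Parallel combination: 1/Z_total = 1/R + 1/L + 1/C; Z_total = 14.49 + j2.721 Ω = 14.74∠10.6° Ω.

Z = 14.49 + j2.721 Ω = 14.74∠10.6° Ω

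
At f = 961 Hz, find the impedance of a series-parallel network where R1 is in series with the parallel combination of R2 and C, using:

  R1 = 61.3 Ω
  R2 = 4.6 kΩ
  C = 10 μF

Step 1 — Angular frequency: ω = 2π·f = 2π·961 = 6038 rad/s.
Step 2 — Component impedances:
  R1: Z = R = 61.3 Ω
  R2: Z = R = 4600 Ω
  C: Z = 1/(jωC) = -j/(ω·C) = 0 - j16.56 Ω
Step 3 — Parallel branch: R2 || C = 1/(1/R2 + 1/C) = 0.05963 - j16.56 Ω.
Step 4 — Series with R1: Z_total = R1 + (R2 || C) = 61.36 - j16.56 Ω = 63.56∠-15.1° Ω.

Z = 61.36 - j16.56 Ω = 63.56∠-15.1° Ω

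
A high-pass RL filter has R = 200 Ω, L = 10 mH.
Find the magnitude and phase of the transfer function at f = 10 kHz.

Step 1 — Angular frequency: ω = 2π·1e+04 = 6.283e+04 rad/s.
Step 2 — Transfer function: H(jω) = jωL/(R + jωL).
Step 3 — Numerator jωL = j·628.3; denominator R + jωL = 200 + j628.3.
Step 4 — H = 0.908 + j0.289.
Step 5 — Magnitude: |H| = 0.9529 (-0.4 dB); phase: φ = 17.7°.

|H| = 0.9529 (-0.4 dB), φ = 17.7°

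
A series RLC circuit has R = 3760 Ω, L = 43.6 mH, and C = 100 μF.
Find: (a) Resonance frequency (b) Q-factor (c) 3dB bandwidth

Step 1 — Resonance: ω₀ = 1/√(LC) = 1/√(0.0436·0.0001) = 478.9 rad/s.
Step 2 — f₀ = ω₀/(2π) = 76.22 Hz.
Step 3 — Series Q: Q = ω₀L/R = 478.9·0.0436/3760 = 0.005553.
Step 4 — Bandwidth: Δω = ω₀/Q = 8.624e+04 rad/s; BW = Δω/(2π) = 1.373e+04 Hz.

(a) f₀ = 76.22 Hz  (b) Q = 0.005553  (c) BW = 1.373e+04 Hz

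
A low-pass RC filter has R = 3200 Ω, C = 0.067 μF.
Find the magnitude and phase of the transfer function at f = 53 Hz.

Step 1 — Angular frequency: ω = 2π·53 = 333 rad/s.
Step 2 — Transfer function: H(jω) = 1/(1 + jωRC).
Step 3 — Denominator: 1 + jωRC = 1 + j·333·3200·6.7e-08 = 1 + j0.0714.
Step 4 — H = 0.9949 - j0.07103.
Step 5 — Magnitude: |H| = 0.9975 (-0.0 dB); phase: φ = -4.1°.

|H| = 0.9975 (-0.0 dB), φ = -4.1°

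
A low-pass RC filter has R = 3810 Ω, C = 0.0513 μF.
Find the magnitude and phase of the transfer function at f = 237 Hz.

Step 1 — Angular frequency: ω = 2π·237 = 1489 rad/s.
Step 2 — Transfer function: H(jω) = 1/(1 + jωRC).
Step 3 — Denominator: 1 + jωRC = 1 + j·1489·3810·5.13e-08 = 1 + j0.2911.
Step 4 — H = 0.9219 - j0.2683.
Step 5 — Magnitude: |H| = 0.9602 (-0.4 dB); phase: φ = -16.2°.

|H| = 0.9602 (-0.4 dB), φ = -16.2°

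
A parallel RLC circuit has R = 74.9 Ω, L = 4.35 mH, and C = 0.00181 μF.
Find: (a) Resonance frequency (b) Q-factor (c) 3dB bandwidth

Step 1 — Resonance: ω₀ = 1/√(LC) = 1/√(0.00435·1.81e-09) = 3.564e+05 rad/s.
Step 2 — f₀ = ω₀/(2π) = 5.672e+04 Hz.
Step 3 — Parallel Q: Q = R/(ω₀L) = 74.9/(3.564e+05·0.00435) = 0.04831.
Step 4 — Bandwidth: Δω = ω₀/Q = 7.376e+06 rad/s; BW = Δω/(2π) = 1.174e+06 Hz.

(a) f₀ = 5.672e+04 Hz  (b) Q = 0.04831  (c) BW = 1.174e+06 Hz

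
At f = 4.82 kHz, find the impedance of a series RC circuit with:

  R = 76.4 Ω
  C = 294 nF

Step 1 — Angular frequency: ω = 2π·f = 2π·4820 = 3.028e+04 rad/s.
Step 2 — Component impedances:
  R: Z = R = 76.4 Ω
  C: Z = 1/(jωC) = -j/(ω·C) = 0 - j112.3 Ω
Step 3 — Series combination: Z_total = R + C = 76.4 - j112.3 Ω = 135.8∠-55.8° Ω.

Z = 76.4 - j112.3 Ω = 135.8∠-55.8° Ω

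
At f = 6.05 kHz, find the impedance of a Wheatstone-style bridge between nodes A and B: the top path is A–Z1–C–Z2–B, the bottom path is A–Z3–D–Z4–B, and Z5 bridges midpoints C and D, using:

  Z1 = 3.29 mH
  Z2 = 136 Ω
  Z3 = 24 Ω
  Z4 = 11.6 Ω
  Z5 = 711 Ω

Step 1 — Angular frequency: ω = 2π·f = 2π·6050 = 3.801e+04 rad/s.
Step 2 — Component impedances:
  Z1: Z = jωL = j·3.801e+04·0.00329 = 0 + j125.1 Ω
  Z2: Z = R = 136 Ω
  Z3: Z = R = 24 Ω
  Z4: Z = R = 11.6 Ω
  Z5: Z = R = 711 Ω
Step 3 — Bridge requires nodal analysis (the Z5 bridge couples midpoints C and D, so the two paths cannot be reduced to a simple series/parallel combination). Setting node B to ground and injecting 1 A at node A, the 3-node admittance system at A, C, D solves to V_A = Z_AB = 30.98 + j3.815 Ω = 31.22∠7.0° Ω.

Z = 30.98 + j3.815 Ω = 31.22∠7.0° Ω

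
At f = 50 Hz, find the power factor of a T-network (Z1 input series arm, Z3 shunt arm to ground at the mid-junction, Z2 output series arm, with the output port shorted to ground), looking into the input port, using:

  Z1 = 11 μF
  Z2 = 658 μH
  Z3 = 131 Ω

Step 1 — Angular frequency: ω = 2π·f = 2π·50 = 314.2 rad/s.
Step 2 — Component impedances:
  Z1: Z = 1/(jωC) = -j/(ω·C) = 0 - j289.4 Ω
  Z2: Z = jωL = j·314.2·0.000658 = 0 + j0.2067 Ω
  Z3: Z = R = 131 Ω
Step 3 — With the output port shorted to ground, the output series arm Z2 runs from the junction to ground; the shunt arm Z3 also runs from the junction to ground. They appear in parallel: Z3 || Z2 = 0.0003262 + j0.2067 Ω.
Step 4 — Series with input arm Z1: Z_in = Z1 + (Z3 || Z2) = 0.0003262 - j289.2 Ω = 289.2∠-90.0° Ω.
Step 5 — Power factor: PF = cos(φ) = Re(Z)/|Z| = 0.0003262/289.2 = 1.128e-06.
Step 6 — Type: Im(Z) = -289.2 ⇒ leading (phase φ = -90.0°).

PF = 1.128e-06 (leading, φ = -90.0°)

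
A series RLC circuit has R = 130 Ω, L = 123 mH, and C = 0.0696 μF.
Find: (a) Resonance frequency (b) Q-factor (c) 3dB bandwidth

Step 1 — Resonance: ω₀ = 1/√(LC) = 1/√(0.123·6.96e-08) = 1.081e+04 rad/s.
Step 2 — f₀ = ω₀/(2π) = 1720 Hz.
Step 3 — Series Q: Q = ω₀L/R = 1.081e+04·0.123/130 = 10.23.
Step 4 — Bandwidth: Δω = ω₀/Q = 1057 rad/s; BW = Δω/(2π) = 168.2 Hz.

(a) f₀ = 1720 Hz  (b) Q = 10.23  (c) BW = 168.2 Hz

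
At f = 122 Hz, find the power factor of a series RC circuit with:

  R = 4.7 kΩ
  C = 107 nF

Step 1 — Angular frequency: ω = 2π·f = 2π·122 = 766.5 rad/s.
Step 2 — Component impedances:
  R: Z = R = 4700 Ω
  C: Z = 1/(jωC) = -j/(ω·C) = 0 - j1.219e+04 Ω
Step 3 — Series combination: Z_total = R + C = 4700 - j1.219e+04 Ω = 1.307e+04∠-68.9° Ω.
Step 4 — Power factor: PF = cos(φ) = Re(Z)/|Z| = 4700/13067 = 0.3597.
Step 5 — Type: Im(Z) = -1.219e+04 ⇒ leading (phase φ = -68.9°).

PF = 0.3597 (leading, φ = -68.9°)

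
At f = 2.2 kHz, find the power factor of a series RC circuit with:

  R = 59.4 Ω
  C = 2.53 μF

Step 1 — Angular frequency: ω = 2π·f = 2π·2200 = 1.382e+04 rad/s.
Step 2 — Component impedances:
  R: Z = R = 59.4 Ω
  C: Z = 1/(jωC) = -j/(ω·C) = 0 - j28.59 Ω
Step 3 — Series combination: Z_total = R + C = 59.4 - j28.59 Ω = 65.92∠-25.7° Ω.
Step 4 — Power factor: PF = cos(φ) = Re(Z)/|Z| = 59.4/65.924 = 0.901.
Step 5 — Type: Im(Z) = -28.59 ⇒ leading (phase φ = -25.7°).

PF = 0.901 (leading, φ = -25.7°)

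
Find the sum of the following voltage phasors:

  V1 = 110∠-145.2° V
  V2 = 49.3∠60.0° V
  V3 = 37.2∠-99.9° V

Step 1 — Convert each phasor to rectangular form:
  V1 = 110·(cos(-145.2°) + j·sin(-145.2°)) = -90.33 - j62.78 V
  V2 = 49.3·(cos(60.0°) + j·sin(60.0°)) = 24.65 + j42.7 V
  V3 = 37.2·(cos(-99.9°) + j·sin(-99.9°)) = -6.396 - j36.65 V
Step 2 — Sum components: V_total = -72.07 - j56.73 V.
Step 3 — Convert to polar: |V_total| = 91.72 V, ∠V_total = -141.8°.

V_total = 91.72∠-141.8° V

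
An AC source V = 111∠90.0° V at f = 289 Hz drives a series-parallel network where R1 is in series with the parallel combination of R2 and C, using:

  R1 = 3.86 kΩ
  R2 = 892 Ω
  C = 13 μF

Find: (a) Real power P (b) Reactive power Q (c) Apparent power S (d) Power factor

Step 1 — Angular frequency: ω = 2π·f = 2π·289 = 1816 rad/s.
Step 2 — Component impedances:
  R1: Z = R = 3860 Ω
  R2: Z = R = 892 Ω
  C: Z = 1/(jωC) = -j/(ω·C) = 0 - j42.36 Ω
Step 3 — Parallel branch: R2 || C = 1/(1/R2 + 1/C) = 2.007 - j42.27 Ω.
Step 4 — Series with R1: Z_total = R1 + (R2 || C) = 3862 - j42.27 Ω = 3862∠-0.6° Ω.
Step 5 — Source phasor: V = 111∠90.0° V = 0 + j111 V.
Step 6 — Current: I = V / Z = -0.0003145 + j0.02874 A = 0.02874∠90.6° A.
Step 7 — Complex power: S = V·I* = 3.19 - j0.03491 VA.
Step 8 — Real power: P = Re(S) = 3.19 W.
Step 9 — Reactive power: Q = Im(S) = -0.03491 VAR.
Step 10 — Apparent power: |S| = 3.19 VA.
Step 11 — Power factor: PF = P/|S| = 0.9999 (leading).

(a) P = 3.19 W  (b) Q = -0.03491 VAR  (c) S = 3.19 VA  (d) PF = 0.9999 (leading)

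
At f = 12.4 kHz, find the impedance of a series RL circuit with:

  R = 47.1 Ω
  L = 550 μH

Step 1 — Angular frequency: ω = 2π·f = 2π·1.24e+04 = 7.791e+04 rad/s.
Step 2 — Component impedances:
  R: Z = R = 47.1 Ω
  L: Z = jωL = j·7.791e+04·0.00055 = 0 + j42.85 Ω
Step 3 — Series combination: Z_total = R + L = 47.1 + j42.85 Ω = 63.68∠42.3° Ω.

Z = 47.1 + j42.85 Ω = 63.68∠42.3° Ω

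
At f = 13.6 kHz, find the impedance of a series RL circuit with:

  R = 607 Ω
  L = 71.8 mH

Step 1 — Angular frequency: ω = 2π·f = 2π·1.36e+04 = 8.545e+04 rad/s.
Step 2 — Component impedances:
  R: Z = R = 607 Ω
  L: Z = jωL = j·8.545e+04·0.0718 = 0 + j6135 Ω
Step 3 — Series combination: Z_total = R + L = 607 + j6135 Ω = 6165∠84.3° Ω.

Z = 607 + j6135 Ω = 6165∠84.3° Ω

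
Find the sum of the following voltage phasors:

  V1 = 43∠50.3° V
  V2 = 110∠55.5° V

Step 1 — Convert each phasor to rectangular form:
  V1 = 43·(cos(50.3°) + j·sin(50.3°)) = 27.47 + j33.08 V
  V2 = 110·(cos(55.5°) + j·sin(55.5°)) = 62.3 + j90.65 V
Step 2 — Sum components: V_total = 89.77 + j123.7 V.
Step 3 — Convert to polar: |V_total| = 152.9 V, ∠V_total = 54.0°.

V_total = 152.9∠54.0° V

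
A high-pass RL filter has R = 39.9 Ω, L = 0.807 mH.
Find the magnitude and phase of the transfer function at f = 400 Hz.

Step 1 — Angular frequency: ω = 2π·400 = 2513 rad/s.
Step 2 — Transfer function: H(jω) = jωL/(R + jωL).
Step 3 — Numerator jωL = j·2.028; denominator R + jωL = 39.9 + j2.028.
Step 4 — H = 0.002577 + j0.0507.
Step 5 — Magnitude: |H| = 0.05077 (-25.9 dB); phase: φ = 87.1°.

|H| = 0.05077 (-25.9 dB), φ = 87.1°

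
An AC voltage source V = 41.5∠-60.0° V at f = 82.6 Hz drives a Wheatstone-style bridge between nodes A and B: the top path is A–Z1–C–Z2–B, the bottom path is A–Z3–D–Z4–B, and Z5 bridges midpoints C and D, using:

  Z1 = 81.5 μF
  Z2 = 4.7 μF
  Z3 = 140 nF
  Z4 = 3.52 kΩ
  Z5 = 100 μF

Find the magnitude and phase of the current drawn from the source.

Step 1 — Angular frequency: ω = 2π·f = 2π·82.6 = 519 rad/s.
Step 2 — Component impedances:
  Z1: Z = 1/(jωC) = -j/(ω·C) = 0 - j23.64 Ω
  Z2: Z = 1/(jωC) = -j/(ω·C) = 0 - j410 Ω
  Z3: Z = 1/(jωC) = -j/(ω·C) = 0 - j1.376e+04 Ω
  Z4: Z = R = 3520 Ω
  Z5: Z = 1/(jωC) = -j/(ω·C) = 0 - j19.27 Ω
Step 3 — Bridge requires nodal analysis (the Z5 bridge couples midpoints C and D, so the two paths cannot be reduced to a simple series/parallel combination). Setting node B to ground and injecting 1 A at node A, the 3-node admittance system at A, C, D solves to V_A = Z_AB = 47.05 - j427.8 Ω = 430.4∠-83.7° Ω.
Step 4 — Source phasor: V = 41.5∠-60.0° V = 20.75 - j35.94 V.
Step 5 — Ohm's law: I = V / Z_total = (20.75 - j35.94) / (47.05 - j427.8) = 0.08827 + j0.03879 A.
Step 6 — Convert to polar: |I| = 0.09642 A, ∠I = 23.7°.

I = 0.09642∠23.7° A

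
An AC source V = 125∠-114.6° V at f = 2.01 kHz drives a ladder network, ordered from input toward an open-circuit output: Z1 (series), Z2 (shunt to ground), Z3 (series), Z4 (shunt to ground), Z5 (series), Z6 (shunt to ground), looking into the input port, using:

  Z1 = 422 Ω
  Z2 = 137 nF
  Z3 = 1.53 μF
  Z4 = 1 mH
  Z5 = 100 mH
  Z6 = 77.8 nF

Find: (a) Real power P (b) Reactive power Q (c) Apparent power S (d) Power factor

Step 1 — Angular frequency: ω = 2π·f = 2π·2010 = 1.263e+04 rad/s.
Step 2 — Component impedances:
  Z1: Z = R = 422 Ω
  Z2: Z = 1/(jωC) = -j/(ω·C) = 0 - j578 Ω
  Z3: Z = 1/(jωC) = -j/(ω·C) = 0 - j51.75 Ω
  Z4: Z = jωL = j·1.263e+04·0.001 = 0 + j12.63 Ω
  Z5: Z = jωL = j·1.263e+04·0.1 = 0 + j1263 Ω
  Z6: Z = 1/(jωC) = -j/(ω·C) = 0 - j1018 Ω
Step 3 — Ladder network (open output): work backward from the far end, alternating series and parallel combinations. Z_in = 422 - j37.19 Ω = 423.6∠-5.0° Ω.
Step 4 — Source phasor: V = 125∠-114.6° V = -52.04 - j113.7 V.
Step 5 — Current: I = V / Z = -0.09881 - j0.278 A = 0.2951∠-109.6° A.
Step 6 — Complex power: S = V·I* = 36.74 - j3.237 VA.
Step 7 — Real power: P = Re(S) = 36.74 W.
Step 8 — Reactive power: Q = Im(S) = -3.237 VAR.
Step 9 — Apparent power: |S| = 36.88 VA.
Step 10 — Power factor: PF = P/|S| = 0.9961 (leading).

(a) P = 36.74 W  (b) Q = -3.237 VAR  (c) S = 36.88 VA  (d) PF = 0.9961 (leading)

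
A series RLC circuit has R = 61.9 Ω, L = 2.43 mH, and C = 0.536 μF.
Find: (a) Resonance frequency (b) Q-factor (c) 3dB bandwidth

Step 1 — Resonance condition Im(Z)=0 gives ω₀ = 1/√(LC).
Step 2 — ω₀ = 1/√(0.00243·5.36e-07) = 2.771e+04 rad/s.
Step 3 — f₀ = ω₀/(2π) = 4410 Hz.
Step 4 — Series Q: Q = ω₀L/R = 2.771e+04·0.00243/61.9 = 1.088.
Step 5 — 3dB bandwidth: Δω = ω₀/Q = 2.547e+04 rad/s; BW = Δω/(2π) = 4054 Hz.

(a) f₀ = 4410 Hz  (b) Q = 1.088  (c) BW = 4054 Hz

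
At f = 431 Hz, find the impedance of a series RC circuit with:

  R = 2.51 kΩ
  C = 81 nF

Step 1 — Angular frequency: ω = 2π·f = 2π·431 = 2708 rad/s.
Step 2 — Component impedances:
  R: Z = R = 2510 Ω
  C: Z = 1/(jωC) = -j/(ω·C) = 0 - j4559 Ω
Step 3 — Series combination: Z_total = R + C = 2510 - j4559 Ω = 5204∠-61.2° Ω.

Z = 2510 - j4559 Ω = 5204∠-61.2° Ω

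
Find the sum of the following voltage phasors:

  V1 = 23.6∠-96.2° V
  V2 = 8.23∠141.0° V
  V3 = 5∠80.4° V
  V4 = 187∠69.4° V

Step 1 — Convert each phasor to rectangular form:
  V1 = 23.6·(cos(-96.2°) + j·sin(-96.2°)) = -2.549 - j23.46 V
  V2 = 8.23·(cos(141.0°) + j·sin(141.0°)) = -6.396 + j5.179 V
  V3 = 5·(cos(80.4°) + j·sin(80.4°)) = 0.8338 + j4.93 V
  V4 = 187·(cos(69.4°) + j·sin(69.4°)) = 65.79 + j175 V
Step 2 — Sum components: V_total = 57.68 + j161.7 V.
Step 3 — Convert to polar: |V_total| = 171.7 V, ∠V_total = 70.4°.

V_total = 171.7∠70.4° V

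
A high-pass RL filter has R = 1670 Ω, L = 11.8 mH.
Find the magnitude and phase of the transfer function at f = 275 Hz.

Step 1 — Angular frequency: ω = 2π·275 = 1728 rad/s.
Step 2 — Transfer function: H(jω) = jωL/(R + jωL).
Step 3 — Numerator jωL = j·20.39; denominator R + jωL = 1670 + j20.39.
Step 4 — H = 0.000149 + j0.01221.
Step 5 — Magnitude: |H| = 0.01221 (-38.3 dB); phase: φ = 89.3°.

|H| = 0.01221 (-38.3 dB), φ = 89.3°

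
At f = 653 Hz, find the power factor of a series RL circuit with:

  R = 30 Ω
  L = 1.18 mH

Step 1 — Angular frequency: ω = 2π·f = 2π·653 = 4103 rad/s.
Step 2 — Component impedances:
  R: Z = R = 30 Ω
  L: Z = jωL = j·4103·0.00118 = 0 + j4.841 Ω
Step 3 — Series combination: Z_total = R + L = 30 + j4.841 Ω = 30.39∠9.2° Ω.
Step 4 — Power factor: PF = cos(φ) = Re(Z)/|Z| = 30/30.39 = 0.9872.
Step 5 — Type: Im(Z) = 4.841 ⇒ lagging (phase φ = 9.2°).

PF = 0.9872 (lagging, φ = 9.2°)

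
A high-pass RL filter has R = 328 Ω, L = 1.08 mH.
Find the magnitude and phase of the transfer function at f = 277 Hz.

Step 1 — Angular frequency: ω = 2π·277 = 1740 rad/s.
Step 2 — Transfer function: H(jω) = jωL/(R + jωL).
Step 3 — Numerator jωL = j·1.88; denominator R + jωL = 328 + j1.88.
Step 4 — H = 3.284e-05 + j0.005731.
Step 5 — Magnitude: |H| = 0.005731 (-44.8 dB); phase: φ = 89.7°.

|H| = 0.005731 (-44.8 dB), φ = 89.7°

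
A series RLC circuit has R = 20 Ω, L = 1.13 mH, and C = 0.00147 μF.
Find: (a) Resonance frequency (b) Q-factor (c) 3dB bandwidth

Step 1 — Resonance: ω₀ = 1/√(LC) = 1/√(0.00113·1.47e-09) = 7.759e+05 rad/s.
Step 2 — f₀ = ω₀/(2π) = 1.235e+05 Hz.
Step 3 — Series Q: Q = ω₀L/R = 7.759e+05·0.00113/20 = 43.84.
Step 4 — Bandwidth: Δω = ω₀/Q = 1.77e+04 rad/s; BW = Δω/(2π) = 2817 Hz.

(a) f₀ = 1.235e+05 Hz  (b) Q = 43.84  (c) BW = 2817 Hz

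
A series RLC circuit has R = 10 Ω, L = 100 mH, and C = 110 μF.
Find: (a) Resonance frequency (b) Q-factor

Step 1 — Resonance condition Im(Z)=0 gives ω₀ = 1/√(LC).
Step 2 — ω₀ = 1/√(0.1·0.00011) = 301.5 rad/s.
Step 3 — f₀ = ω₀/(2π) = 47.99 Hz.
Step 4 — Series Q: Q = ω₀L/R = 301.5·0.1/10 = 3.015.

(a) f₀ = 47.99 Hz  (b) Q = 3.015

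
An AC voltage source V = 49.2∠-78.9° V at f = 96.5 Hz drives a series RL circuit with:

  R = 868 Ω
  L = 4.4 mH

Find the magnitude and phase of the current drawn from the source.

Step 1 — Angular frequency: ω = 2π·f = 2π·96.5 = 606.3 rad/s.
Step 2 — Component impedances:
  R: Z = R = 868 Ω
  L: Z = jωL = j·606.3·0.0044 = 0 + j2.668 Ω
Step 3 — Series combination: Z_total = R + L = 868 + j2.668 Ω = 868∠0.2° Ω.
Step 4 — Source phasor: V = 49.2∠-78.9° V = 9.472 - j48.28 V.
Step 5 — Ohm's law: I = V / Z_total = (9.472 - j48.28) / (868 + j2.668) = 0.01074 - j0.05565 A.
Step 6 — Convert to polar: |I| = 0.05668 A, ∠I = -79.1°.

I = 0.05668∠-79.1° A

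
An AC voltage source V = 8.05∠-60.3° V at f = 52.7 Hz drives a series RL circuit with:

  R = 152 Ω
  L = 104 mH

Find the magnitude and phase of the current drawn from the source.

Step 1 — Angular frequency: ω = 2π·f = 2π·52.7 = 331.1 rad/s.
Step 2 — Component impedances:
  R: Z = R = 152 Ω
  L: Z = jωL = j·331.1·0.104 = 0 + j34.44 Ω
Step 3 — Series combination: Z_total = R + L = 152 + j34.44 Ω = 155.9∠12.8° Ω.
Step 4 — Source phasor: V = 8.05∠-60.3° V = 3.988 - j6.992 V.
Step 5 — Ohm's law: I = V / Z_total = (3.988 - j6.992) / (152 + j34.44) = 0.01505 - j0.04941 A.
Step 6 — Convert to polar: |I| = 0.05165 A, ∠I = -73.1°.

I = 0.05165∠-73.1° A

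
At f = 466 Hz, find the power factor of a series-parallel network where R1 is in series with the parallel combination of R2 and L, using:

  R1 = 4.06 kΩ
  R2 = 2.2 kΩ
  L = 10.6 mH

Step 1 — Angular frequency: ω = 2π·f = 2π·466 = 2928 rad/s.
Step 2 — Component impedances:
  R1: Z = R = 4060 Ω
  R2: Z = R = 2200 Ω
  L: Z = jωL = j·2928·0.0106 = 0 + j31.04 Ω
Step 3 — Parallel branch: R2 || L = 1/(1/R2 + 1/L) = 0.4378 + j31.03 Ω.
Step 4 — Series with R1: Z_total = R1 + (R2 || L) = 4060 + j31.03 Ω = 4061∠0.4° Ω.
Step 5 — Power factor: PF = cos(φ) = Re(Z)/|Z| = 4060.4/4060.6 = 1.
Step 6 — Type: Im(Z) = 31.03 ⇒ lagging (phase φ = 0.4°).

PF = 1 (lagging, φ = 0.4°)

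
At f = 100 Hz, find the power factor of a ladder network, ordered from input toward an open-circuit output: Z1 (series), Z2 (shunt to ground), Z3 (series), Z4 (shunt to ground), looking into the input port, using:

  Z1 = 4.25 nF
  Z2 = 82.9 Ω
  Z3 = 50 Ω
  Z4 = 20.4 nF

Step 1 — Angular frequency: ω = 2π·f = 2π·100 = 628.3 rad/s.
Step 2 — Component impedances:
  Z1: Z = 1/(jωC) = -j/(ω·C) = 0 - j3.745e+05 Ω
  Z2: Z = R = 82.9 Ω
  Z3: Z = R = 50 Ω
  Z4: Z = 1/(jωC) = -j/(ω·C) = 0 - j7.802e+04 Ω
Step 3 — Ladder network (open output): work backward from the far end, alternating series and parallel combinations. Z_in = 82.9 - j3.745e+05 Ω = 3.745e+05∠-90.0° Ω.
Step 4 — Power factor: PF = cos(φ) = Re(Z)/|Z| = 82.9/3.745e+05 = 0.0002214.
Step 5 — Type: Im(Z) = -3.745e+05 ⇒ leading (phase φ = -90.0°).

PF = 0.0002214 (leading, φ = -90.0°)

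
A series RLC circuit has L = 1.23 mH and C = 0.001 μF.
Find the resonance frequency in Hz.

Step 1 — Resonance condition Im(Z)=0 gives ω₀ = 1/√(LC).
Step 2 — ω₀ = 1/√(0.00123·1e-09) = 9.017e+05 rad/s.
Step 3 — f₀ = ω₀/(2π) = 1.435e+05 Hz.

f₀ = 1.435e+05 Hz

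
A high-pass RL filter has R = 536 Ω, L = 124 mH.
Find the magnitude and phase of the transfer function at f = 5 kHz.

Step 1 — Angular frequency: ω = 2π·5000 = 3.142e+04 rad/s.
Step 2 — Transfer function: H(jω) = jωL/(R + jωL).
Step 3 — Numerator jωL = j·3896; denominator R + jωL = 536 + j3896.
Step 4 — H = 0.9814 + j0.135.
Step 5 — Magnitude: |H| = 0.9907 (-0.1 dB); phase: φ = 7.8°.

|H| = 0.9907 (-0.1 dB), φ = 7.8°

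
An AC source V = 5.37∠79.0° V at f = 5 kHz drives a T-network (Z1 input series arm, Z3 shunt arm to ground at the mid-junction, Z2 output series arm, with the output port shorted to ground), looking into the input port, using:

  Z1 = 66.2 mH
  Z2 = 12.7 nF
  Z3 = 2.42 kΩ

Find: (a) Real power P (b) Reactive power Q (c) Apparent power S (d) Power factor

Step 1 — Angular frequency: ω = 2π·f = 2π·5000 = 3.142e+04 rad/s.
Step 2 — Component impedances:
  Z1: Z = jωL = j·3.142e+04·0.0662 = 0 + j2080 Ω
  Z2: Z = 1/(jωC) = -j/(ω·C) = 0 - j2506 Ω
  Z3: Z = R = 2420 Ω
Step 3 — With the output port shorted to ground, the output series arm Z2 runs from the junction to ground; the shunt arm Z3 also runs from the junction to ground. They appear in parallel: Z3 || Z2 = 1252 - j1209 Ω.
Step 4 — Series with input arm Z1: Z_in = Z1 + (Z3 || Z2) = 1252 + j870.5 Ω = 1525∠34.8° Ω.
Step 5 — Source phasor: V = 5.37∠79.0° V = 1.025 + j5.271 V.
Step 6 — Current: I = V / Z = 0.002524 + j0.002455 A = 0.003521∠44.2° A.
Step 7 — Complex power: S = V·I* = 0.01553 + j0.01079 VA.
Step 8 — Real power: P = Re(S) = 0.01553 W.
Step 9 — Reactive power: Q = Im(S) = 0.01079 VAR.
Step 10 — Apparent power: |S| = 0.01891 VA.
Step 11 — Power factor: PF = P/|S| = 0.8211 (lagging).

(a) P = 0.01553 W  (b) Q = 0.01079 VAR  (c) S = 0.01891 VA  (d) PF = 0.8211 (lagging)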